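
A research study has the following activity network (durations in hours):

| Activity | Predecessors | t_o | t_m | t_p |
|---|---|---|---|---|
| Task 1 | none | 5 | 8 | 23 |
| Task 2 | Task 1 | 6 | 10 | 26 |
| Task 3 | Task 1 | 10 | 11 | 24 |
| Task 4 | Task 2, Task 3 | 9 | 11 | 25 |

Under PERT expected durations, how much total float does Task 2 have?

1 hours

te_Task 1 = (5 + 4·8 + 23)/6 = 60/6 = 10
te_Task 2 = (6 + 4·10 + 26)/6 = 72/6 = 12
te_Task 3 = (10 + 4·11 + 24)/6 = 78/6 = 13
te_Task 4 = (9 + 4·11 + 25)/6 = 78/6 = 13

Forward pass:
ES_Task 1 = 0; EF_Task 1 = 10
ES_Task 2 = 10; EF_Task 2 = 10+12 = 22
ES_Task 3 = 10; EF_Task 3 = 10+13 = 23
ES_Task 4 = max(EF_Task 2=22, EF_Task 3=23) = 23; EF_Task 4 = 23+13 = 36
Expected project duration μ = 36 hours. Critical path: Task 1 → Task 3 → Task 4.

Backward pass:
LF_Task 4 = 36; LS_Task 4 = 36−13 = 23
LF_Task 3 = LS_Task 4 = 23; LS_Task 3 = 23−13 = 10
LF_Task 2 = LS_Task 4 = 23; LS_Task 2 = 23−12 = 11
LF_Task 1 = min(LS_Task 2=11, LS_Task 3=10) = 10; LS_Task 1 = 10−10 = 0
Slack_Task 2 = LS_Task 2 − ES_Task 2 = 11 − 10 = 1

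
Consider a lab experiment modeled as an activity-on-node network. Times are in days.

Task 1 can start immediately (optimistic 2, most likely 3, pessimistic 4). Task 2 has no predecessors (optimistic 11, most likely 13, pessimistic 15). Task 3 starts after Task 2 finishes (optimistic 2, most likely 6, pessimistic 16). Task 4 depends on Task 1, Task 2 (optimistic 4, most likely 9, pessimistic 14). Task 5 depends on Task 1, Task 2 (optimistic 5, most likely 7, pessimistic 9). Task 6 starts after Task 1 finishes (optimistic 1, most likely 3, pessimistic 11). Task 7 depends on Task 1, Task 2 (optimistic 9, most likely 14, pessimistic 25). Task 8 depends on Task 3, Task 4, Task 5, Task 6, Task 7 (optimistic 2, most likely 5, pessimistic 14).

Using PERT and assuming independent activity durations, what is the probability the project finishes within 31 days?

0.189

te_Task 1 = (2 + 4·3 + 4)/6 = 18/6 = 3; σ²_Task 1 = ((4−2)/6)² = 0.111
te_Task 2 = (11 + 4·13 + 15)/6 = 78/6 = 13; σ²_Task 2 = ((15−11)/6)² = 0.444
te_Task 3 = (2 + 4·6 + 16)/6 = 42/6 = 7; σ²_Task 3 = ((16−2)/6)² = 5.444
te_Task 4 = (4 + 4·9 + 14)/6 = 54/6 = 9; σ²_Task 4 = ((14−4)/6)² = 2.778
te_Task 5 = (5 + 4·7 + 9)/6 = 42/6 = 7; σ²_Task 5 = ((9−5)/6)² = 0.444
te_Task 6 = (1 + 4·3 + 11)/6 = 24/6 = 4; σ²_Task 6 = ((11−1)/6)² = 2.778
te_Task 7 = (9 + 4·14 + 25)/6 = 90/6 = 15; σ²_Task 7 = ((25−9)/6)² = 7.111
te_Task 8 = (2 + 4·5 + 14)/6 = 36/6 = 6; σ²_Task 8 = ((14−2)/6)² = 4.000

Forward pass:
ES_Task 1 = 0; EF_Task 1 = 3
ES_Task 2 = 0; EF_Task 2 = 13
ES_Task 3 = 13; EF_Task 3 = 13+7 = 20
ES_Task 4 = max(EF_Task 1=3, EF_Task 2=13) = 13; EF_Task 4 = 13+9 = 22
ES_Task 5 = max(EF_Task 1=3, EF_Task 2=13) = 13; EF_Task 5 = 13+7 = 20
ES_Task 6 = 3; EF_Task 6 = 3+4 = 7
ES_Task 7 = max(EF_Task 1=3, EF_Task 2=13) = 13; EF_Task 7 = 13+15 = 28
ES_Task 8 = max(EF_Task 3=20, EF_Task 4=22, EF_Task 5=20, EF_Task 6=7, EF_Task 7=28) = 28; EF_Task 8 = 28+6 = 34
Expected project duration μ = 34 days. Critical path: Task 2 → Task 7 → Task 8.

Variance along critical path = 0.444 + 7.111 + 4.000 = 11.556; σ = √11.556 = 3.399 days.
Z = (31 − 34) / 3.399 = -0.883
P(T ≤ 31) = Φ(-0.883) ≈ 0.189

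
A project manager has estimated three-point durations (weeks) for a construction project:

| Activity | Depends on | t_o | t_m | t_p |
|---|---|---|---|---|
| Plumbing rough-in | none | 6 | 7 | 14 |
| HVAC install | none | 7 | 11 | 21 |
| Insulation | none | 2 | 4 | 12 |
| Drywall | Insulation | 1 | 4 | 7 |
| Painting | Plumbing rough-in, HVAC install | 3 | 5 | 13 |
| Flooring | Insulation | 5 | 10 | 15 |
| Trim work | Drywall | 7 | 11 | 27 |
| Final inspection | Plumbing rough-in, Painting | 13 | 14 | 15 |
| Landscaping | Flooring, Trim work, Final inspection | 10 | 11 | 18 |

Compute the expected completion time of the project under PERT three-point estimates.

te_Plumbing rough-in = (6 + 4·7 + 14)/6 = 48/6 = 8
te_HVAC install = (7 + 4·11 + 21)/6 = 72/6 = 12
te_Insulation = (2 + 4·4 + 12)/6 = 30/6 = 5
te_Drywall = (1 + 4·4 + 7)/6 = 24/6 = 4
te_Painting = (3 + 4·5 + 13)/6 = 36/6 = 6
te_Flooring = (5 + 4·10 + 15)/6 = 60/6 = 10
te_Trim work = (7 + 4·11 + 27)/6 = 78/6 = 13
te_Final inspection = (13 + 4·14 + 15)/6 = 84/6 = 14
te_Landscaping = (10 + 4·11 + 18)/6 = 72/6 = 12

Forward pass:
ES_Plumbing rough-in = 0; EF_Plumbing rough-in = 8
ES_HVAC install = 0; EF_HVAC install = 12
ES_Insulation = 0; EF_Insulation = 5
ES_Drywall = 5; EF_Drywall = 5+4 = 9
ES_Painting = max(EF_Plumbing rough-in=8, EF_HVAC install=12) = 12; EF_Painting = 12+6 = 18
ES_Flooring = 5; EF_Flooring = 5+10 = 15
ES_Trim work = 9; EF_Trim work = 9+13 = 22
ES_Final inspection = max(EF_Plumbing rough-in=8, EF_Painting=18) = 18; EF_Final inspection = 18+14 = 32
ES_Landscaping = max(EF_Flooring=15, EF_Trim work=22, EF_Final inspection=32) = 32; EF_Landscaping = 32+12 = 44
Expected project duration μ = 44 weeks. Critical path: HVAC install → Painting → Final inspection → Landscaping.

44 weeks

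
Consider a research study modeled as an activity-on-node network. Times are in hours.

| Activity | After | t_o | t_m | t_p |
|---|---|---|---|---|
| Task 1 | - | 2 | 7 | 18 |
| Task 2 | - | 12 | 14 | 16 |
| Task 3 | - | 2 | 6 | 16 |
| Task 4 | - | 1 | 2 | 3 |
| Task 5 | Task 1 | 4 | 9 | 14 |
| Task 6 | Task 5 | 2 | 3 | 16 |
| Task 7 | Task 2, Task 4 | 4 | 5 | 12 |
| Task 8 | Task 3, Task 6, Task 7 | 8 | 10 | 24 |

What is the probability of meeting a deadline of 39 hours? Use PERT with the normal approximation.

0.854

te_Task 1 = (2 + 4·7 + 18)/6 = 48/6 = 8; σ²_Task 1 = ((18−2)/6)² = 7.111
te_Task 2 = (12 + 4·14 + 16)/6 = 84/6 = 14; σ²_Task 2 = ((16−12)/6)² = 0.444
te_Task 3 = (2 + 4·6 + 16)/6 = 42/6 = 7; σ²_Task 3 = ((16−2)/6)² = 5.444
te_Task 4 = (1 + 4·2 + 3)/6 = 12/6 = 2; σ²_Task 4 = ((3−1)/6)² = 0.111
te_Task 5 = (4 + 4·9 + 14)/6 = 54/6 = 9; σ²_Task 5 = ((14−4)/6)² = 2.778
te_Task 6 = (2 + 4·3 + 16)/6 = 30/6 = 5; σ²_Task 6 = ((16−2)/6)² = 5.444
te_Task 7 = (4 + 4·5 + 12)/6 = 36/6 = 6; σ²_Task 7 = ((12−4)/6)² = 1.778
te_Task 8 = (8 + 4·10 + 24)/6 = 72/6 = 12; σ²_Task 8 = ((24−8)/6)² = 7.111

Forward pass:
ES_Task 1 = 0; EF_Task 1 = 8
ES_Task 2 = 0; EF_Task 2 = 14
ES_Task 3 = 0; EF_Task 3 = 7
ES_Task 4 = 0; EF_Task 4 = 2
ES_Task 5 = 8; EF_Task 5 = 8+9 = 17
ES_Task 6 = 17; EF_Task 6 = 17+5 = 22
ES_Task 7 = max(EF_Task 2=14, EF_Task 4=2) = 14; EF_Task 7 = 14+6 = 20
ES_Task 8 = max(EF_Task 3=7, EF_Task 6=22, EF_Task 7=20) = 22; EF_Task 8 = 22+12 = 34
Expected project duration μ = 34 hours. Critical path: Task 1 → Task 5 → Task 6 → Task 8.

Variance along critical path = 7.111 + 2.778 + 5.444 + 7.111 = 22.444; σ = √22.444 = 4.738 hours.
Z = (39 − 34) / 4.738 = 1.055
P(T ≤ 39) = Φ(1.055) ≈ 0.854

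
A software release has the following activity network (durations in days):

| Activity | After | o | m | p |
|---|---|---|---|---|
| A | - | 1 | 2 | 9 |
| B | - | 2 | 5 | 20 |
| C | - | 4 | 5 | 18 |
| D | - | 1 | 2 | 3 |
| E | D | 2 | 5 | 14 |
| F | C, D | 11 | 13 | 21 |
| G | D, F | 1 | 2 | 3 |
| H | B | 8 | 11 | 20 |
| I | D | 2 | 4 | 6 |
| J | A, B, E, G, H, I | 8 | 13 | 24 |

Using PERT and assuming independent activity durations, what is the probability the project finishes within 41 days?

te_A = (1 + 4·2 + 9)/6 = 18/6 = 3; σ²_A = ((9−1)/6)² = 1.778
te_B = (2 + 4·5 + 20)/6 = 42/6 = 7; σ²_B = ((20−2)/6)² = 9.000
te_C = (4 + 4·5 + 18)/6 = 42/6 = 7; σ²_C = ((18−4)/6)² = 5.444
te_D = (1 + 4·2 + 3)/6 = 12/6 = 2; σ²_D = ((3−1)/6)² = 0.111
te_E = (2 + 4·5 + 14)/6 = 36/6 = 6; σ²_E = ((14−2)/6)² = 4.000
te_F = (11 + 4·13 + 21)/6 = 84/6 = 14; σ²_F = ((21−11)/6)² = 2.778
te_G = (1 + 4·2 + 3)/6 = 12/6 = 2; σ²_G = ((3−1)/6)² = 0.111
te_H = (8 + 4·11 + 20)/6 = 72/6 = 12; σ²_H = ((20−8)/6)² = 4.000
te_I = (2 + 4·4 + 6)/6 = 24/6 = 4; σ²_I = ((6−2)/6)² = 0.444
te_J = (8 + 4·13 + 24)/6 = 84/6 = 14; σ²_J = ((24−8)/6)² = 7.111

Forward pass:
ES_A = 0; EF_A = 3
ES_B = 0; EF_B = 7
ES_C = 0; EF_C = 7
ES_D = 0; EF_D = 2
ES_E = 2; EF_E = 2+6 = 8
ES_F = max(EF_C=7, EF_D=2) = 7; EF_F = 7+14 = 21
ES_G = max(EF_D=2, EF_F=21) = 21; EF_G = 21+2 = 23
ES_H = 7; EF_H = 7+12 = 19
ES_I = 2; EF_I = 2+4 = 6
ES_J = max(EF_A=3, EF_B=7, EF_E=8, EF_G=23, EF_H=19, EF_I=6) = 23; EF_J = 23+14 = 37
Expected project duration μ = 37 days. Critical path: C → F → G → J.

Variance along critical path = 5.444 + 2.778 + 0.111 + 7.111 = 15.444; σ = √15.444 = 3.930 days.
Z = (41 − 37) / 3.930 = 1.018
P(T ≤ 41) = Φ(1.018) ≈ 0.846

0.846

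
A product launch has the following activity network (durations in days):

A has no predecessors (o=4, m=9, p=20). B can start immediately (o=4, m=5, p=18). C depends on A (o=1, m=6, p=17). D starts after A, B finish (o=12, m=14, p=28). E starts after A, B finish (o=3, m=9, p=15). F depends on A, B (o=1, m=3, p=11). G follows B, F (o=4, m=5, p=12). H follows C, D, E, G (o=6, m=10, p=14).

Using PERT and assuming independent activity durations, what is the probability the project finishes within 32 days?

te_A = (4 + 4·9 + 20)/6 = 60/6 = 10; σ²_A = ((20−4)/6)² = 7.111
te_B = (4 + 4·5 + 18)/6 = 42/6 = 7; σ²_B = ((18−4)/6)² = 5.444
te_C = (1 + 4·6 + 17)/6 = 42/6 = 7; σ²_C = ((17−1)/6)² = 7.111
te_D = (12 + 4·14 + 28)/6 = 96/6 = 16; σ²_D = ((28−12)/6)² = 7.111
te_E = (3 + 4·9 + 15)/6 = 54/6 = 9; σ²_E = ((15−3)/6)² = 4.000
te_F = (1 + 4·3 + 11)/6 = 24/6 = 4; σ²_F = ((11−1)/6)² = 2.778
te_G = (4 + 4·5 + 12)/6 = 36/6 = 6; σ²_G = ((12−4)/6)² = 1.778
te_H = (6 + 4·10 + 14)/6 = 60/6 = 10; σ²_H = ((14−6)/6)² = 1.778

Forward pass:
ES_A = 0; EF_A = 10
ES_B = 0; EF_B = 7
ES_C = 10; EF_C = 10+7 = 17
ES_D = max(EF_A=10, EF_B=7) = 10; EF_D = 10+16 = 26
ES_E = max(EF_A=10, EF_B=7) = 10; EF_E = 10+9 = 19
ES_F = max(EF_A=10, EF_B=7) = 10; EF_F = 10+4 = 14
ES_G = max(EF_B=7, EF_F=14) = 14; EF_G = 14+6 = 20
ES_H = max(EF_C=17, EF_D=26, EF_E=19, EF_G=20) = 26; EF_H = 26+10 = 36
Expected project duration μ = 36 days. Critical path: A → D → H.

Variance along critical path = 7.111 + 7.111 + 1.778 = 16.000; σ = √16.000 = 4.000 days.
Z = (32 − 36) / 4.000 = -1.000
P(T ≤ 32) = Φ(-1.000) ≈ 0.159

0.159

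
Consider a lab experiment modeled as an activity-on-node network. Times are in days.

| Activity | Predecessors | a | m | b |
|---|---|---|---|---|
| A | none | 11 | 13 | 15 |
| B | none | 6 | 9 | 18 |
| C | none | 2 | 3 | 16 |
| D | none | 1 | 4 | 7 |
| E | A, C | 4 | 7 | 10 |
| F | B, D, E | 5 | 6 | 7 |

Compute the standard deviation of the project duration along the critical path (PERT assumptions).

1.25 days

te_A = (11 + 4·13 + 15)/6 = 78/6 = 13; σ²_A = ((15−11)/6)² = 0.444
te_B = (6 + 4·9 + 18)/6 = 60/6 = 10; σ²_B = ((18−6)/6)² = 4.000
te_C = (2 + 4·3 + 16)/6 = 30/6 = 5; σ²_C = ((16−2)/6)² = 5.444
te_D = (1 + 4·4 + 7)/6 = 24/6 = 4; σ²_D = ((7−1)/6)² = 1.000
te_E = (4 + 4·7 + 10)/6 = 42/6 = 7; σ²_E = ((10−4)/6)² = 1.000
te_F = (5 + 4·6 + 7)/6 = 36/6 = 6; σ²_F = ((7−5)/6)² = 0.111

Forward pass:
ES_A = 0; EF_A = 13
ES_B = 0; EF_B = 10
ES_C = 0; EF_C = 5
ES_D = 0; EF_D = 4
ES_E = max(EF_A=13, EF_C=5) = 13; EF_E = 13+7 = 20
ES_F = max(EF_B=10, EF_D=4, EF_E=20) = 20; EF_F = 20+6 = 26
Expected project duration μ = 26 days. Critical path: A → E → F.

Variance along critical path = 0.444 + 1.000 + 0.111 = 1.556
σ = √1.556 = 1.247 days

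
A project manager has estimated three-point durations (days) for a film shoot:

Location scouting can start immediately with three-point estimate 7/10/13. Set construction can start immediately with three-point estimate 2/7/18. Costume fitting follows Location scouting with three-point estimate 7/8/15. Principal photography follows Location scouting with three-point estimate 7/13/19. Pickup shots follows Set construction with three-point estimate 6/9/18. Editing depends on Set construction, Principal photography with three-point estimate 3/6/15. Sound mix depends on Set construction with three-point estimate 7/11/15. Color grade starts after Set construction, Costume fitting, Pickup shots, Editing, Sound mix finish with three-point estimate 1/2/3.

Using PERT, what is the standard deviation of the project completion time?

3.02 days

te_Location scouting = (7 + 4·10 + 13)/6 = 60/6 = 10; σ²_Location scouting = ((13−7)/6)² = 1.000
te_Set construction = (2 + 4·7 + 18)/6 = 48/6 = 8; σ²_Set construction = ((18−2)/6)² = 7.111
te_Costume fitting = (7 + 4·8 + 15)/6 = 54/6 = 9; σ²_Costume fitting = ((15−7)/6)² = 1.778
te_Principal photography = (7 + 4·13 + 19)/6 = 78/6 = 13; σ²_Principal photography = ((19−7)/6)² = 4.000
te_Pickup shots = (6 + 4·9 + 18)/6 = 60/6 = 10; σ²_Pickup shots = ((18−6)/6)² = 4.000
te_Editing = (3 + 4·6 + 15)/6 = 42/6 = 7; σ²_Editing = ((15−3)/6)² = 4.000
te_Sound mix = (7 + 4·11 + 15)/6 = 66/6 = 11; σ²_Sound mix = ((15−7)/6)² = 1.778
te_Color grade = (1 + 4·2 + 3)/6 = 12/6 = 2; σ²_Color grade = ((3−1)/6)² = 0.111

Forward pass:
ES_Location scouting = 0; EF_Location scouting = 10
ES_Set construction = 0; EF_Set construction = 8
ES_Costume fitting = 10; EF_Costume fitting = 10+9 = 19
ES_Principal photography = 10; EF_Principal photography = 10+13 = 23
ES_Pickup shots = 8; EF_Pickup shots = 8+10 = 18
ES_Editing = max(EF_Set construction=8, EF_Principal photography=23) = 23; EF_Editing = 23+7 = 30
ES_Sound mix = 8; EF_Sound mix = 8+11 = 19
ES_Color grade = max(EF_Set construction=8, EF_Costume fitting=19, EF_Pickup shots=18, EF_Editing=30, EF_Sound mix=19) = 30; EF_Color grade = 30+2 = 32
Expected project duration μ = 32 days. Critical path: Location scouting → Principal photography → Editing → Color grade.

Variance along critical path = 1.000 + 4.000 + 4.000 + 0.111 = 9.111
σ = √9.111 = 3.018 days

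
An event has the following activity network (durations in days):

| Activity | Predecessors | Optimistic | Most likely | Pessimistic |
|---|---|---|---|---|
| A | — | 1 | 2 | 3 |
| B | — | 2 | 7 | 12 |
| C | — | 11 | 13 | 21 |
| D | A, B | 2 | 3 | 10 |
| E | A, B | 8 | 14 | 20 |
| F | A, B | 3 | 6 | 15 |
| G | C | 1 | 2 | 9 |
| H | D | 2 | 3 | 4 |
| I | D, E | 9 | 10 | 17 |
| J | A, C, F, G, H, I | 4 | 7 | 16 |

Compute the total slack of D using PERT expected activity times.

10 days

te_A = (1 + 4·2 + 3)/6 = 12/6 = 2
te_B = (2 + 4·7 + 12)/6 = 42/6 = 7
te_C = (11 + 4·13 + 21)/6 = 84/6 = 14
te_D = (2 + 4·3 + 10)/6 = 24/6 = 4
te_E = (8 + 4·14 + 20)/6 = 84/6 = 14
te_F = (3 + 4·6 + 15)/6 = 42/6 = 7
te_G = (1 + 4·2 + 9)/6 = 18/6 = 3
te_H = (2 + 4·3 + 4)/6 = 18/6 = 3
te_I = (9 + 4·10 + 17)/6 = 66/6 = 11
te_J = (4 + 4·7 + 16)/6 = 48/6 = 8

Forward pass:
ES_A = 0; EF_A = 2
ES_B = 0; EF_B = 7
ES_C = 0; EF_C = 14
ES_D = max(EF_A=2, EF_B=7) = 7; EF_D = 7+4 = 11
ES_E = max(EF_A=2, EF_B=7) = 7; EF_E = 7+14 = 21
ES_F = max(EF_A=2, EF_B=7) = 7; EF_F = 7+7 = 14
ES_G = 14; EF_G = 14+3 = 17
ES_H = 11; EF_H = 11+3 = 14
ES_I = max(EF_D=11, EF_E=21) = 21; EF_I = 21+11 = 32
ES_J = max(EF_A=2, EF_C=14, EF_F=14, EF_G=17, EF_H=14, EF_I=32) = 32; EF_J = 32+8 = 40
Expected project duration μ = 40 days. Critical path: B → E → I → J.

Backward pass:
LF_J = 40; LS_J = 40−8 = 32
LF_I = LS_J = 32; LS_I = 32−11 = 21
LF_H = LS_J = 32; LS_H = 32−3 = 29
LF_G = LS_J = 32; LS_G = 32−3 = 29
LF_F = LS_J = 32; LS_F = 32−7 = 25
LF_E = LS_I = 21; LS_E = 21−14 = 7
LF_D = min(LS_H=29, LS_I=21) = 21; LS_D = 21−4 = 17
LF_C = min(LS_G=29, LS_J=32) = 29; LS_C = 29−14 = 15
LF_B = min(LS_D=17, LS_E=7, LS_F=25) = 7; LS_B = 7−7 = 0
LF_A = min(LS_D=17, LS_E=7, LS_F=25, LS_J=32) = 7; LS_A = 7−2 = 5
Slack_D = LS_D − ES_D = 17 − 7 = 10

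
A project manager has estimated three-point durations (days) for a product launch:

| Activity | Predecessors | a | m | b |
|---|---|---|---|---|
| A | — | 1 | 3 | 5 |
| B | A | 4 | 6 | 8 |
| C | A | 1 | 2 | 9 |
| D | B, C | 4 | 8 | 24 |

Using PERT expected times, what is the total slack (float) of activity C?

te_A = (1 + 4·3 + 5)/6 = 18/6 = 3
te_B = (4 + 4·6 + 8)/6 = 36/6 = 6
te_C = (1 + 4·2 + 9)/6 = 18/6 = 3
te_D = (4 + 4·8 + 24)/6 = 60/6 = 10

Forward pass:
ES_A = 0; EF_A = 3
ES_B = 3; EF_B = 3+6 = 9
ES_C = 3; EF_C = 3+3 = 6
ES_D = max(EF_B=9, EF_C=6) = 9; EF_D = 9+10 = 19
Expected project duration μ = 19 days. Critical path: A → B → D.

Backward pass:
LF_D = 19; LS_D = 19−10 = 9
LF_C = LS_D = 9; LS_C = 9−3 = 6
LF_B = LS_D = 9; LS_B = 9−6 = 3
LF_A = min(LS_B=3, LS_C=6) = 3; LS_A = 3−3 = 0
Slack_C = LS_C − ES_C = 6 − 3 = 3

3 days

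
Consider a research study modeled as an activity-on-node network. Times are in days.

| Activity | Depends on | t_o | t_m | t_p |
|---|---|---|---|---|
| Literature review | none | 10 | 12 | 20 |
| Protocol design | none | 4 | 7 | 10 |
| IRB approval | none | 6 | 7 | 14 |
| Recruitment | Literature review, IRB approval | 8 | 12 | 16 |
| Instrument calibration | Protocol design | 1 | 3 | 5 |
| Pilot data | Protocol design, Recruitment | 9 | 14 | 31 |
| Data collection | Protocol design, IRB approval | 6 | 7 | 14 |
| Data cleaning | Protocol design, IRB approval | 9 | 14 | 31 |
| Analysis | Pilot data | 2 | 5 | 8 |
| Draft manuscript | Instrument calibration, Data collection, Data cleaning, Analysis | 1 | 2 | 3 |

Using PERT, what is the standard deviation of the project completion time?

te_Literature review = (10 + 4·12 + 20)/6 = 78/6 = 13; σ²_Literature review = ((20−10)/6)² = 2.778
te_Protocol design = (4 + 4·7 + 10)/6 = 42/6 = 7; σ²_Protocol design = ((10−4)/6)² = 1.000
te_IRB approval = (6 + 4·7 + 14)/6 = 48/6 = 8; σ²_IRB approval = ((14−6)/6)² = 1.778
te_Recruitment = (8 + 4·12 + 16)/6 = 72/6 = 12; σ²_Recruitment = ((16−8)/6)² = 1.778
te_Instrument calibration = (1 + 4·3 + 5)/6 = 18/6 = 3; σ²_Instrument calibration = ((5−1)/6)² = 0.444
te_Pilot data = (9 + 4·14 + 31)/6 = 96/6 = 16; σ²_Pilot data = ((31−9)/6)² = 13.444
te_Data collection = (6 + 4·7 + 14)/6 = 48/6 = 8; σ²_Data collection = ((14−6)/6)² = 1.778
te_Data cleaning = (9 + 4·14 + 31)/6 = 96/6 = 16; σ²_Data cleaning = ((31−9)/6)² = 13.444
te_Analysis = (2 + 4·5 + 8)/6 = 30/6 = 5; σ²_Analysis = ((8−2)/6)² = 1.000
te_Draft manuscript = (1 + 4·2 + 3)/6 = 12/6 = 2; σ²_Draft manuscript = ((3−1)/6)² = 0.111

Forward pass:
ES_Literature review = 0; EF_Literature review = 13
ES_Protocol design = 0; EF_Protocol design = 7
ES_IRB approval = 0; EF_IRB approval = 8
ES_Recruitment = max(EF_Literature review=13, EF_IRB approval=8) = 13; EF_Recruitment = 13+12 = 25
ES_Instrument calibration = 7; EF_Instrument calibration = 7+3 = 10
ES_Pilot data = max(EF_Protocol design=7, EF_Recruitment=25) = 25; EF_Pilot data = 25+16 = 41
ES_Data collection = max(EF_Protocol design=7, EF_IRB approval=8) = 8; EF_Data collection = 8+8 = 16
ES_Data cleaning = max(EF_Protocol design=7, EF_IRB approval=8) = 8; EF_Data cleaning = 8+16 = 24
ES_Analysis = 41; EF_Analysis = 41+5 = 46
ES_Draft manuscript = max(EF_Instrument calibration=10, EF_Data collection=16, EF_Data cleaning=24, EF_Analysis=46) = 46; EF_Draft manuscript = 46+2 = 48
Expected project duration μ = 48 days. Critical path: Literature review → Recruitment → Pilot data → Analysis → Draft manuscript.

Variance along critical path = 2.778 + 1.778 + 13.444 + 1.000 + 0.111 = 19.111
σ = √19.111 = 4.372 days

4.37 days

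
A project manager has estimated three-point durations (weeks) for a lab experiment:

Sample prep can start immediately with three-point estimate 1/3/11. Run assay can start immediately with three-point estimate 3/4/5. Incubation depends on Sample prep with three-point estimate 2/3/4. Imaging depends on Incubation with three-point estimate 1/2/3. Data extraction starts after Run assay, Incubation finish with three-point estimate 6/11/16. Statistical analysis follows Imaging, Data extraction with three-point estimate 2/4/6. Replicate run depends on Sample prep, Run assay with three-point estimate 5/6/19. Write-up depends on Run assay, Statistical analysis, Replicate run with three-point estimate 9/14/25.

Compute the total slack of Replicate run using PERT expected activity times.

10 weeks

te_Sample prep = (1 + 4·3 + 11)/6 = 24/6 = 4
te_Run assay = (3 + 4·4 + 5)/6 = 24/6 = 4
te_Incubation = (2 + 4·3 + 4)/6 = 18/6 = 3
te_Imaging = (1 + 4·2 + 3)/6 = 12/6 = 2
te_Data extraction = (6 + 4·11 + 16)/6 = 66/6 = 11
te_Statistical analysis = (2 + 4·4 + 6)/6 = 24/6 = 4
te_Replicate run = (5 + 4·6 + 19)/6 = 48/6 = 8
te_Write-up = (9 + 4·14 + 25)/6 = 90/6 = 15

Forward pass:
ES_Sample prep = 0; EF_Sample prep = 4
ES_Run assay = 0; EF_Run assay = 4
ES_Incubation = 4; EF_Incubation = 4+3 = 7
ES_Imaging = 7; EF_Imaging = 7+2 = 9
ES_Data extraction = max(EF_Run assay=4, EF_Incubation=7) = 7; EF_Data extraction = 7+11 = 18
ES_Statistical analysis = max(EF_Imaging=9, EF_Data extraction=18) = 18; EF_Statistical analysis = 18+4 = 22
ES_Replicate run = max(EF_Sample prep=4, EF_Run assay=4) = 4; EF_Replicate run = 4+8 = 12
ES_Write-up = max(EF_Run assay=4, EF_Statistical analysis=22, EF_Replicate run=12) = 22; EF_Write-up = 22+15 = 37
Expected project duration μ = 37 weeks. Critical path: Sample prep → Incubation → Data extraction → Statistical analysis → Write-up.

Backward pass:
LF_Write-up = 37; LS_Write-up = 37−15 = 22
LF_Replicate run = LS_Write-up = 22; LS_Replicate run = 22−8 = 14
LF_Statistical analysis = LS_Write-up = 22; LS_Statistical analysis = 22−4 = 18
LF_Data extraction = LS_Statistical analysis = 18; LS_Data extraction = 18−11 = 7
LF_Imaging = LS_Statistical analysis = 18; LS_Imaging = 18−2 = 16
LF_Incubation = min(LS_Imaging=16, LS_Data extraction=7) = 7; LS_Incubation = 7−3 = 4
LF_Run assay = min(LS_Data extraction=7, LS_Replicate run=14, LS_Write-up=22) = 7; LS_Run assay = 7−4 = 3
LF_Sample prep = min(LS_Incubation=4, LS_Replicate run=14) = 4; LS_Sample prep = 4−4 = 0
Slack_Replicate run = LS_Replicate run − ES_Replicate run = 14 − 4 = 10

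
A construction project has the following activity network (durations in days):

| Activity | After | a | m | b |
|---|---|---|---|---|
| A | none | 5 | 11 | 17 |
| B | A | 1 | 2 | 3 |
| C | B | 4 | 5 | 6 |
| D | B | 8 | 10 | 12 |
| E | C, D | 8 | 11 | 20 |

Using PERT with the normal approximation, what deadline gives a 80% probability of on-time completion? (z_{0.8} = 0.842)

te_A = (5 + 4·11 + 17)/6 = 66/6 = 11; σ²_A = ((17−5)/6)² = 4.000
te_B = (1 + 4·2 + 3)/6 = 12/6 = 2; σ²_B = ((3−1)/6)² = 0.111
te_C = (4 + 4·5 + 6)/6 = 30/6 = 5; σ²_C = ((6−4)/6)² = 0.111
te_D = (8 + 4·10 + 12)/6 = 60/6 = 10; σ²_D = ((12−8)/6)² = 0.444
te_E = (8 + 4·11 + 20)/6 = 72/6 = 12; σ²_E = ((20−8)/6)² = 4.000

Forward pass:
ES_A = 0; EF_A = 11
ES_B = 11; EF_B = 11+2 = 13
ES_C = 13; EF_C = 13+5 = 18
ES_D = 13; EF_D = 13+10 = 23
ES_E = max(EF_C=18, EF_D=23) = 23; EF_E = 23+12 = 35
Expected project duration μ = 35 days. Critical path: A → B → D → E.

Variance along critical path = 4.000 + 0.111 + 0.444 + 4.000 = 8.556; σ = 2.925 days.
D = μ + z·σ = 35 + 0.842·2.925 = 37.5 days

37.5 days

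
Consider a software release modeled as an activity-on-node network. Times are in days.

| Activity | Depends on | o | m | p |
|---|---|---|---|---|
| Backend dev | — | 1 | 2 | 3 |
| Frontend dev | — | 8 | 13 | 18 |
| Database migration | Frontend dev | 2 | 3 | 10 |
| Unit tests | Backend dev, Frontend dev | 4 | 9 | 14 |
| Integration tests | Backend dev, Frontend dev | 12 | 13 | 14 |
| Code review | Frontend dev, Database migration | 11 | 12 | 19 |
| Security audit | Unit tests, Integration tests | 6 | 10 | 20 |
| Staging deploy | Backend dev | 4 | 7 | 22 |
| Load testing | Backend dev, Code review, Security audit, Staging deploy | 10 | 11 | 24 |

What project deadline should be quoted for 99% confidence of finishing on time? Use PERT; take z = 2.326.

te_Backend dev = (1 + 4·2 + 3)/6 = 12/6 = 2; σ²_Backend dev = ((3−1)/6)² = 0.111
te_Frontend dev = (8 + 4·13 + 18)/6 = 78/6 = 13; σ²_Frontend dev = ((18−8)/6)² = 2.778
te_Database migration = (2 + 4·3 + 10)/6 = 24/6 = 4; σ²_Database migration = ((10−2)/6)² = 1.778
te_Unit tests = (4 + 4·9 + 14)/6 = 54/6 = 9; σ²_Unit tests = ((14−4)/6)² = 2.778
te_Integration tests = (12 + 4·13 + 14)/6 = 78/6 = 13; σ²_Integration tests = ((14−12)/6)² = 0.111
te_Code review = (11 + 4·12 + 19)/6 = 78/6 = 13; σ²_Code review = ((19−11)/6)² = 1.778
te_Security audit = (6 + 4·10 + 20)/6 = 66/6 = 11; σ²_Security audit = ((20−6)/6)² = 5.444
te_Staging deploy = (4 + 4·7 + 22)/6 = 54/6 = 9; σ²_Staging deploy = ((22−4)/6)² = 9.000
te_Load testing = (10 + 4·11 + 24)/6 = 78/6 = 13; σ²_Load testing = ((24−10)/6)² = 5.444

Forward pass:
ES_Backend dev = 0; EF_Backend dev = 2
ES_Frontend dev = 0; EF_Frontend dev = 13
ES_Database migration = 13; EF_Database migration = 13+4 = 17
ES_Unit tests = max(EF_Backend dev=2, EF_Frontend dev=13) = 13; EF_Unit tests = 13+9 = 22
ES_Integration tests = max(EF_Backend dev=2, EF_Frontend dev=13) = 13; EF_Integration tests = 13+13 = 26
ES_Code review = max(EF_Frontend dev=13, EF_Database migration=17) = 17; EF_Code review = 17+13 = 30
ES_Security audit = max(EF_Unit tests=22, EF_Integration tests=26) = 26; EF_Security audit = 26+11 = 37
ES_Staging deploy = 2; EF_Staging deploy = 2+9 = 11
ES_Load testing = max(EF_Backend dev=2, EF_Code review=30, EF_Security audit=37, EF_Staging deploy=11) = 37; EF_Load testing = 37+13 = 50
Expected project duration μ = 50 days. Critical path: Frontend dev → Integration tests → Security audit → Load testing.

Variance along critical path = 2.778 + 0.111 + 5.444 + 5.444 = 13.778; σ = 3.712 days.
D = μ + z·σ = 50 + 2.326·3.712 = 58.6 days

58.6 days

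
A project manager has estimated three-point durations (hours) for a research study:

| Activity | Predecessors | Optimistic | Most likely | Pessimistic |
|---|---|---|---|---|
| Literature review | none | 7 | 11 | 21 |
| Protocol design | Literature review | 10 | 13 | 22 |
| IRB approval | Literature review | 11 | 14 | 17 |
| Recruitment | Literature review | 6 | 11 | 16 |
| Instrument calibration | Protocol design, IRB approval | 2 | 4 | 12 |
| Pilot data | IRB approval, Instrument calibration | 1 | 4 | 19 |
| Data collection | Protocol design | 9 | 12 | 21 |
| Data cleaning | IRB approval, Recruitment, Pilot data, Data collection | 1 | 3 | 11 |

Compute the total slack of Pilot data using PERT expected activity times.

2 hours

te_Literature review = (7 + 4·11 + 21)/6 = 72/6 = 12
te_Protocol design = (10 + 4·13 + 22)/6 = 84/6 = 14
te_IRB approval = (11 + 4·14 + 17)/6 = 84/6 = 14
te_Recruitment = (6 + 4·11 + 16)/6 = 66/6 = 11
te_Instrument calibration = (2 + 4·4 + 12)/6 = 30/6 = 5
te_Pilot data = (1 + 4·4 + 19)/6 = 36/6 = 6
te_Data collection = (9 + 4·12 + 21)/6 = 78/6 = 13
te_Data cleaning = (1 + 4·3 + 11)/6 = 24/6 = 4

Forward pass:
ES_Literature review = 0; EF_Literature review = 12
ES_Protocol design = 12; EF_Protocol design = 12+14 = 26
ES_IRB approval = 12; EF_IRB approval = 12+14 = 26
ES_Recruitment = 12; EF_Recruitment = 12+11 = 23
ES_Instrument calibration = max(EF_Protocol design=26, EF_IRB approval=26) = 26; EF_Instrument calibration = 26+5 = 31
ES_Pilot data = max(EF_IRB approval=26, EF_Instrument calibration=31) = 31; EF_Pilot data = 31+6 = 37
ES_Data collection = 26; EF_Data collection = 26+13 = 39
ES_Data cleaning = max(EF_IRB approval=26, EF_Recruitment=23, EF_Pilot data=37, EF_Data collection=39) = 39; EF_Data cleaning = 39+4 = 43
Expected project duration μ = 43 hours. Critical path: Literature review → Protocol design → Data collection → Data cleaning.

Backward pass:
LF_Data cleaning = 43; LS_Data cleaning = 43−4 = 39
LF_Data collection = LS_Data cleaning = 39; LS_Data collection = 39−13 = 26
LF_Pilot data = LS_Data cleaning = 39; LS_Pilot data = 39−6 = 33
LF_Instrument calibration = LS_Pilot data = 33; LS_Instrument calibration = 33−5 = 28
LF_Recruitment = LS_Data cleaning = 39; LS_Recruitment = 39−11 = 28
LF_IRB approval = min(LS_Instrument calibration=28, LS_Pilot data=33, LS_Data cleaning=39) = 28; LS_IRB approval = 28−14 = 14
LF_Protocol design = min(LS_Instrument calibration=28, LS_Data collection=26) = 26; LS_Protocol design = 26−14 = 12
LF_Literature review = min(LS_Protocol design=12, LS_IRB approval=14, LS_Recruitment=28) = 12; LS_Literature review = 12−12 = 0
Slack_Pilot data = LS_Pilot data − ES_Pilot data = 33 − 31 = 2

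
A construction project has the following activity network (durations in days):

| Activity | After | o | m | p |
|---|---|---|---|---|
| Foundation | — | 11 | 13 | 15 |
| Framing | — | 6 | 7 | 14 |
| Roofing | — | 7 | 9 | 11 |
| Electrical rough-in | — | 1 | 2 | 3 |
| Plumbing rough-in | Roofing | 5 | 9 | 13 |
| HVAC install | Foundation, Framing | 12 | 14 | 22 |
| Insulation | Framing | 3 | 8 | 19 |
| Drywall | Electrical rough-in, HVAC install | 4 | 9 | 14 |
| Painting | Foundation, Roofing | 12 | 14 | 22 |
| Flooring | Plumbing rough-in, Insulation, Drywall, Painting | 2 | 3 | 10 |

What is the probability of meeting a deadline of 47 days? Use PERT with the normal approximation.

te_Foundation = (11 + 4·13 + 15)/6 = 78/6 = 13; σ²_Foundation = ((15−11)/6)² = 0.444
te_Framing = (6 + 4·7 + 14)/6 = 48/6 = 8; σ²_Framing = ((14−6)/6)² = 1.778
te_Roofing = (7 + 4·9 + 11)/6 = 54/6 = 9; σ²_Roofing = ((11−7)/6)² = 0.444
te_Electrical rough-in = (1 + 4·2 + 3)/6 = 12/6 = 2; σ²_Electrical rough-in = ((3−1)/6)² = 0.111
te_Plumbing rough-in = (5 + 4·9 + 13)/6 = 54/6 = 9; σ²_Plumbing rough-in = ((13−5)/6)² = 1.778
te_HVAC install = (12 + 4·14 + 22)/6 = 90/6 = 15; σ²_HVAC install = ((22−12)/6)² = 2.778
te_Insulation = (3 + 4·8 + 19)/6 = 54/6 = 9; σ²_Insulation = ((19−3)/6)² = 7.111
te_Drywall = (4 + 4·9 + 14)/6 = 54/6 = 9; σ²_Drywall = ((14−4)/6)² = 2.778
te_Painting = (12 + 4·14 + 22)/6 = 90/6 = 15; σ²_Painting = ((22−12)/6)² = 2.778
te_Flooring = (2 + 4·3 + 10)/6 = 24/6 = 4; σ²_Flooring = ((10−2)/6)² = 1.778

Forward pass:
ES_Foundation = 0; EF_Foundation = 13
ES_Framing = 0; EF_Framing = 8
ES_Roofing = 0; EF_Roofing = 9
ES_Electrical rough-in = 0; EF_Electrical rough-in = 2
ES_Plumbing rough-in = 9; EF_Plumbing rough-in = 9+9 = 18
ES_HVAC install = max(EF_Foundation=13, EF_Framing=8) = 13; EF_HVAC install = 13+15 = 28
ES_Insulation = 8; EF_Insulation = 8+9 = 17
ES_Drywall = max(EF_Electrical rough-in=2, EF_HVAC install=28) = 28; EF_Drywall = 28+9 = 37
ES_Painting = max(EF_Foundation=13, EF_Roofing=9) = 13; EF_Painting = 13+15 = 28
ES_Flooring = max(EF_Plumbing rough-in=18, EF_Insulation=17, EF_Drywall=37, EF_Painting=28) = 37; EF_Flooring = 37+4 = 41
Expected project duration μ = 41 days. Critical path: Foundation → HVAC install → Drywall → Flooring.

Variance along critical path = 0.444 + 2.778 + 2.778 + 1.778 = 7.778; σ = √7.778 = 2.789 days.
Z = (47 − 41) / 2.789 = 2.151
P(T ≤ 47) = Φ(2.151) ≈ 0.984

0.984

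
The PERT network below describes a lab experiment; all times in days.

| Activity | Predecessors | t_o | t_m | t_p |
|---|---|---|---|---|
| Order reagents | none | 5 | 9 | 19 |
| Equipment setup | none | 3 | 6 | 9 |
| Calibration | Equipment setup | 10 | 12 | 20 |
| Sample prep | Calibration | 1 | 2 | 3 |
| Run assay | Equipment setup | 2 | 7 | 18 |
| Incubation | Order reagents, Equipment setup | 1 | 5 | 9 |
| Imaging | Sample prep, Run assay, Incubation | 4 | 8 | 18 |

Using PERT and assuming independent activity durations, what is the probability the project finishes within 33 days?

te_Order reagents = (5 + 4·9 + 19)/6 = 60/6 = 10; σ²_Order reagents = ((19−5)/6)² = 5.444
te_Equipment setup = (3 + 4·6 + 9)/6 = 36/6 = 6; σ²_Equipment setup = ((9−3)/6)² = 1.000
te_Calibration = (10 + 4·12 + 20)/6 = 78/6 = 13; σ²_Calibration = ((20−10)/6)² = 2.778
te_Sample prep = (1 + 4·2 + 3)/6 = 12/6 = 2; σ²_Sample prep = ((3−1)/6)² = 0.111
te_Run assay = (2 + 4·7 + 18)/6 = 48/6 = 8; σ²_Run assay = ((18−2)/6)² = 7.111
te_Incubation = (1 + 4·5 + 9)/6 = 30/6 = 5; σ²_Incubation = ((9−1)/6)² = 1.778
te_Imaging = (4 + 4·8 + 18)/6 = 54/6 = 9; σ²_Imaging = ((18−4)/6)² = 5.444

Forward pass:
ES_Order reagents = 0; EF_Order reagents = 10
ES_Equipment setup = 0; EF_Equipment setup = 6
ES_Calibration = 6; EF_Calibration = 6+13 = 19
ES_Sample prep = 19; EF_Sample prep = 19+2 = 21
ES_Run assay = 6; EF_Run assay = 6+8 = 14
ES_Incubation = max(EF_Order reagents=10, EF_Equipment setup=6) = 10; EF_Incubation = 10+5 = 15
ES_Imaging = max(EF_Sample prep=21, EF_Run assay=14, EF_Incubation=15) = 21; EF_Imaging = 21+9 = 30
Expected project duration μ = 30 days. Critical path: Equipment setup → Calibration → Sample prep → Imaging.

Variance along critical path = 1.000 + 2.778 + 0.111 + 5.444 = 9.333; σ = √9.333 = 3.055 days.
Z = (33 − 30) / 3.055 = 0.982
P(T ≤ 33) = Φ(0.982) ≈ 0.837

0.837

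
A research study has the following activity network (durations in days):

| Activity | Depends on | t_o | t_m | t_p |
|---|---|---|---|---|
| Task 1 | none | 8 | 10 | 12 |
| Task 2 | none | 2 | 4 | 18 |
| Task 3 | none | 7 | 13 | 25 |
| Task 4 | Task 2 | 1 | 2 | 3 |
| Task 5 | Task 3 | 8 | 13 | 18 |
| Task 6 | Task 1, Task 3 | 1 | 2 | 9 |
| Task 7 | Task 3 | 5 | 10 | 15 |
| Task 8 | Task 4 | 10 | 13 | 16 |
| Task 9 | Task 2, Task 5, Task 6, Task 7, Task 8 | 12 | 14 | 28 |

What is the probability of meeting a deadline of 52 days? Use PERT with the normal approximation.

te_Task 1 = (8 + 4·10 + 12)/6 = 60/6 = 10; σ²_Task 1 = ((12−8)/6)² = 0.444
te_Task 2 = (2 + 4·4 + 18)/6 = 36/6 = 6; σ²_Task 2 = ((18−2)/6)² = 7.111
te_Task 3 = (7 + 4·13 + 25)/6 = 84/6 = 14; σ²_Task 3 = ((25−7)/6)² = 9.000
te_Task 4 = (1 + 4·2 + 3)/6 = 12/6 = 2; σ²_Task 4 = ((3−1)/6)² = 0.111
te_Task 5 = (8 + 4·13 + 18)/6 = 78/6 = 13; σ²_Task 5 = ((18−8)/6)² = 2.778
te_Task 6 = (1 + 4·2 + 9)/6 = 18/6 = 3; σ²_Task 6 = ((9−1)/6)² = 1.778
te_Task 7 = (5 + 4·10 + 15)/6 = 60/6 = 10; σ²_Task 7 = ((15−5)/6)² = 2.778
te_Task 8 = (10 + 4·13 + 16)/6 = 78/6 = 13; σ²_Task 8 = ((16−10)/6)² = 1.000
te_Task 9 = (12 + 4·14 + 28)/6 = 96/6 = 16; σ²_Task 9 = ((28−12)/6)² = 7.111

Forward pass:
ES_Task 1 = 0; EF_Task 1 = 10
ES_Task 2 = 0; EF_Task 2 = 6
ES_Task 3 = 0; EF_Task 3 = 14
ES_Task 4 = 6; EF_Task 4 = 6+2 = 8
ES_Task 5 = 14; EF_Task 5 = 14+13 = 27
ES_Task 6 = max(EF_Task 1=10, EF_Task 3=14) = 14; EF_Task 6 = 14+3 = 17
ES_Task 7 = 14; EF_Task 7 = 14+10 = 24
ES_Task 8 = 8; EF_Task 8 = 8+13 = 21
ES_Task 9 = max(EF_Task 2=6, EF_Task 5=27, EF_Task 6=17, EF_Task 7=24, EF_Task 8=21) = 27; EF_Task 9 = 27+16 = 43
Expected project duration μ = 43 days. Critical path: Task 3 → Task 5 → Task 9.

Variance along critical path = 9.000 + 2.778 + 7.111 = 18.889; σ = √18.889 = 4.346 days.
Z = (52 − 43) / 4.346 = 2.071
P(T ≤ 52) = Φ(2.071) ≈ 0.981

0.981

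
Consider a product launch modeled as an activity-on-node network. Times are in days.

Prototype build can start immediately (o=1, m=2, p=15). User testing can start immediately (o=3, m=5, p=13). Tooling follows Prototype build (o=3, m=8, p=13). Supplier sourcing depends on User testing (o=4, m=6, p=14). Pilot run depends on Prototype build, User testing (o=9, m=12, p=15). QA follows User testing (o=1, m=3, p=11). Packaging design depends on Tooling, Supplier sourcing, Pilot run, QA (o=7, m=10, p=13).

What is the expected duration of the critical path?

te_Prototype build = (1 + 4·2 + 15)/6 = 24/6 = 4
te_User testing = (3 + 4·5 + 13)/6 = 36/6 = 6
te_Tooling = (3 + 4·8 + 13)/6 = 48/6 = 8
te_Supplier sourcing = (4 + 4·6 + 14)/6 = 42/6 = 7
te_Pilot run = (9 + 4·12 + 15)/6 = 72/6 = 12
te_QA = (1 + 4·3 + 11)/6 = 24/6 = 4
te_Packaging design = (7 + 4·10 + 13)/6 = 60/6 = 10

Forward pass:
ES_Prototype build = 0; EF_Prototype build = 4
ES_User testing = 0; EF_User testing = 6
ES_Tooling = 4; EF_Tooling = 4+8 = 12
ES_Supplier sourcing = 6; EF_Supplier sourcing = 6+7 = 13
ES_Pilot run = max(EF_Prototype build=4, EF_User testing=6) = 6; EF_Pilot run = 6+12 = 18
ES_QA = 6; EF_QA = 6+4 = 10
ES_Packaging design = max(EF_Tooling=12, EF_Supplier sourcing=13, EF_Pilot run=18, EF_QA=10) = 18; EF_Packaging design = 18+10 = 28
Expected project duration μ = 28 days. Critical path: User testing → Pilot run → Packaging design.

28 days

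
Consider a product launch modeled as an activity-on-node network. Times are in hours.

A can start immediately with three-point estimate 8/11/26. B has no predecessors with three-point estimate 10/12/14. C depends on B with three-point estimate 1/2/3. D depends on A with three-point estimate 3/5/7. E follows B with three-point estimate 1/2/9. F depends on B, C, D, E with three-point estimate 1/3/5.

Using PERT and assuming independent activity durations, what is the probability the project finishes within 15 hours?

te_A = (8 + 4·11 + 26)/6 = 78/6 = 13; σ²_A = ((26−8)/6)² = 9.000
te_B = (10 + 4·12 + 14)/6 = 72/6 = 12; σ²_B = ((14−10)/6)² = 0.444
te_C = (1 + 4·2 + 3)/6 = 12/6 = 2; σ²_C = ((3−1)/6)² = 0.111
te_D = (3 + 4·5 + 7)/6 = 30/6 = 5; σ²_D = ((7−3)/6)² = 0.444
te_E = (1 + 4·2 + 9)/6 = 18/6 = 3; σ²_E = ((9−1)/6)² = 1.778
te_F = (1 + 4·3 + 5)/6 = 18/6 = 3; σ²_F = ((5−1)/6)² = 0.444

Forward pass:
ES_A = 0; EF_A = 13
ES_B = 0; EF_B = 12
ES_C = 12; EF_C = 12+2 = 14
ES_D = 13; EF_D = 13+5 = 18
ES_E = 12; EF_E = 12+3 = 15
ES_F = max(EF_B=12, EF_C=14, EF_D=18, EF_E=15) = 18; EF_F = 18+3 = 21
Expected project duration μ = 21 hours. Critical path: A → D → F.

Variance along critical path = 9.000 + 0.444 + 0.444 = 9.889; σ = √9.889 = 3.145 hours.
Z = (15 − 21) / 3.145 = -1.908
P(T ≤ 15) = Φ(-1.908) ≈ 0.028

0.028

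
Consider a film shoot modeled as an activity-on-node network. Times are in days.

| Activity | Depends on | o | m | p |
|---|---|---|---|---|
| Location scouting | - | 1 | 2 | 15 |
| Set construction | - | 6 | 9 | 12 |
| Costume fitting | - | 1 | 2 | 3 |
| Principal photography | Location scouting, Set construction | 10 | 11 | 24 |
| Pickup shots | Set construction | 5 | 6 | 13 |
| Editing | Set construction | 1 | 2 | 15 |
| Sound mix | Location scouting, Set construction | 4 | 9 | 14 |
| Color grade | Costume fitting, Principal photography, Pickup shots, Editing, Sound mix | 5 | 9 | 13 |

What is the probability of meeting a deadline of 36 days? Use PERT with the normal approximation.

0.959

te_Location scouting = (1 + 4·2 + 15)/6 = 24/6 = 4; σ²_Location scouting = ((15−1)/6)² = 5.444
te_Set construction = (6 + 4·9 + 12)/6 = 54/6 = 9; σ²_Set construction = ((12−6)/6)² = 1.000
te_Costume fitting = (1 + 4·2 + 3)/6 = 12/6 = 2; σ²_Costume fitting = ((3−1)/6)² = 0.111
te_Principal photography = (10 + 4·11 + 24)/6 = 78/6 = 13; σ²_Principal photography = ((24−10)/6)² = 5.444
te_Pickup shots = (5 + 4·6 + 13)/6 = 42/6 = 7; σ²_Pickup shots = ((13−5)/6)² = 1.778
te_Editing = (1 + 4·2 + 15)/6 = 24/6 = 4; σ²_Editing = ((15−1)/6)² = 5.444
te_Sound mix = (4 + 4·9 + 14)/6 = 54/6 = 9; σ²_Sound mix = ((14−4)/6)² = 2.778
te_Color grade = (5 + 4·9 + 13)/6 = 54/6 = 9; σ²_Color grade = ((13−5)/6)² = 1.778

Forward pass:
ES_Location scouting = 0; EF_Location scouting = 4
ES_Set construction = 0; EF_Set construction = 9
ES_Costume fitting = 0; EF_Costume fitting = 2
ES_Principal photography = max(EF_Location scouting=4, EF_Set construction=9) = 9; EF_Principal photography = 9+13 = 22
ES_Pickup shots = 9; EF_Pickup shots = 9+7 = 16
ES_Editing = 9; EF_Editing = 9+4 = 13
ES_Sound mix = max(EF_Location scouting=4, EF_Set construction=9) = 9; EF_Sound mix = 9+9 = 18
ES_Color grade = max(EF_Costume fitting=2, EF_Principal photography=22, EF_Pickup shots=16, EF_Editing=13, EF_Sound mix=18) = 22; EF_Color grade = 22+9 = 31
Expected project duration μ = 31 days. Critical path: Set construction → Principal photography → Color grade.

Variance along critical path = 1.000 + 5.444 + 1.778 = 8.222; σ = √8.222 = 2.867 days.
Z = (36 − 31) / 2.867 = 1.744
P(T ≤ 36) = Φ(1.744) ≈ 0.959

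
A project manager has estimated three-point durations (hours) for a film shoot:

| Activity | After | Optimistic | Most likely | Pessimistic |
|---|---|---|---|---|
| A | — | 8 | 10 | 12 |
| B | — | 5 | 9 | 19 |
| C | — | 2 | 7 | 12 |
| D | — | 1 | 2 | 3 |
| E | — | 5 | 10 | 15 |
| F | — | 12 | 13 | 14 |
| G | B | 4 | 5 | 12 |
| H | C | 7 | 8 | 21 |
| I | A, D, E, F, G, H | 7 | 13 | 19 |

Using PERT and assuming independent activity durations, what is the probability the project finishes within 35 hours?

te_A = (8 + 4·10 + 12)/6 = 60/6 = 10; σ²_A = ((12−8)/6)² = 0.444
te_B = (5 + 4·9 + 19)/6 = 60/6 = 10; σ²_B = ((19−5)/6)² = 5.444
te_C = (2 + 4·7 + 12)/6 = 42/6 = 7; σ²_C = ((12−2)/6)² = 2.778
te_D = (1 + 4·2 + 3)/6 = 12/6 = 2; σ²_D = ((3−1)/6)² = 0.111
te_E = (5 + 4·10 + 15)/6 = 60/6 = 10; σ²_E = ((15−5)/6)² = 2.778
te_F = (12 + 4·13 + 14)/6 = 78/6 = 13; σ²_F = ((14−12)/6)² = 0.111
te_G = (4 + 4·5 + 12)/6 = 36/6 = 6; σ²_G = ((12−4)/6)² = 1.778
te_H = (7 + 4·8 + 21)/6 = 60/6 = 10; σ²_H = ((21−7)/6)² = 5.444
te_I = (7 + 4·13 + 19)/6 = 78/6 = 13; σ²_I = ((19−7)/6)² = 4.000

Forward pass:
ES_A = 0; EF_A = 10
ES_B = 0; EF_B = 10
ES_C = 0; EF_C = 7
ES_D = 0; EF_D = 2
ES_E = 0; EF_E = 10
ES_F = 0; EF_F = 13
ES_G = 10; EF_G = 10+6 = 16
ES_H = 7; EF_H = 7+10 = 17
ES_I = max(EF_A=10, EF_D=2, EF_E=10, EF_F=13, EF_G=16, EF_H=17) = 17; EF_I = 17+13 = 30
Expected project duration μ = 30 hours. Critical path: C → H → I.

Variance along critical path = 2.778 + 5.444 + 4.000 = 12.222; σ = √12.222 = 3.496 hours.
Z = (35 − 30) / 3.496 = 1.430
P(T ≤ 35) = Φ(1.430) ≈ 0.924

0.924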